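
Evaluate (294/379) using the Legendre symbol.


p = 379 is prime, so compute (294/379) with the reciprocity algorithm (Jacobi-symbol steps: pull out 2s via (2/n), flip via reciprocity, reduce):
  pull out 2: (2/379) = -1  (since 379 mod 8 = 3)
  reciprocity: (147/379) -> -(379/147)
  reduce: (85/147)
  reciprocity: (85/147) -> +(147/85)
  reduce: (62/85)
  pull out 2: (2/85) = -1  (since 85 mod 8 = 5)
  reciprocity: (31/85) -> +(85/31)
  reduce: (23/31)
  reciprocity: (23/31) -> -(31/23)
  reduce: (8/23)
  pull out 2: (2/23) = +1  (since 23 mod 8 = 7)
  pull out 2: (2/23) = +1  (since 23 mod 8 = 7)
  pull out 2: (2/23) = +1  (since 23 mod 8 = 7)
  (1/23) = 1
Product of signs = 1
(294/379) = 1

1


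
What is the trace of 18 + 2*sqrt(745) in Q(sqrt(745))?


Tr(a + b*sqrt(d)) = (a + b*sqrt(d)) + (a - b*sqrt(d)) = 2a
= 2 * (18)
= 36

36


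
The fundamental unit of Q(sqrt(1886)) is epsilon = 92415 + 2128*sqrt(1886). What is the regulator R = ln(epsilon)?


epsilon = 92415 + 2128*sqrt(1886)
= 184830.0000
R = ln(184830.0000)
= 12.1272

12.1272


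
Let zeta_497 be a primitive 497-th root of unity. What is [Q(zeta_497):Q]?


The degree equals Euler's totient phi(497).
497 = 7 * 71
phi(497) = 420

420


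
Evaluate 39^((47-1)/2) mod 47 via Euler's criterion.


p = 47 is prime and the exponent is (p-1)/2 = 23, so by Euler's criterion 39^23 = (39/47) = +1 or -1 mod 47.
Compute by square-and-multiply:
  23 = 16 + 4 + 2 + 1 (binary 10111)
  Repeated squaring mod 47: 39^1 = 39, 39^2 = 17, 39^4 = 7, 39^8 = 2, 39^16 = 4
  39^23 = 39^16 * 39^4 * 39^2 * 39^1 = 4 * 7 * 17 * 39 mod 47
    4 * 7 = 28 = 28 mod 47
    28 * 17 = 476 = 6 mod 47
    6 * 39 = 234 = 46 mod 47
  39^23 = 46 mod 47
Result 46 = p - 1 = -1 mod 47: 39 is a quadratic non-residue mod 47. As a residue in [0, p-1] the value is 46.
39^23 mod 47 = 46

46


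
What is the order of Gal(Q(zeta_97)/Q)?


|Gal(Q(zeta_97)/Q)| = phi(97)
= 96

96


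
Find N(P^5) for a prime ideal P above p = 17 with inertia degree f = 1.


N(P^a) = p^(a*f)
= 17^(5*1)
= 17^5
= 1419857

1419857


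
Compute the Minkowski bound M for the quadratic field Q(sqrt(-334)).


d = -334, d mod 4 = 2, so disc(K) = 4d = -1336; |disc(K)| = 1336
Imaginary quadratic field, so n = 2, s = r2 = 1, r1 = 0
M = (n!/n^n) * (4/pi)^s * sqrt(|disc(K)|) = (2!/2^2) * (4/pi)^1 * sqrt(1336)
= 0.5 * 1.273240 * 36.551334
= 23.2693

23.2693


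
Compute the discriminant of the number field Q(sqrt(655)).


For K = Q(sqrt(d)) with d squarefree: disc(K) = d if d = 1 mod 4, and disc(K) = 4d if d = 2 or 3 mod 4.
Here d = 655, and d mod 4 = 3.
d = 3 mod 4, not 1 (O_K = Z[sqrt(d)]), so disc(K) = 4d = 4 * (655) = 2620

2620


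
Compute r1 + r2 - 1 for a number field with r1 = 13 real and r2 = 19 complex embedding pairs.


By Dirichlet's unit theorem:
rank = r1 + r2 - 1
= 13 + 19 - 1
= 31

31


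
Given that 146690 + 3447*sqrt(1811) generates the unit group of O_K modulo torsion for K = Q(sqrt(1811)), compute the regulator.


epsilon = 146690 + 3447*sqrt(1811)
= 293380.0000
R = ln(293380.0000)
= 12.5892

12.5892


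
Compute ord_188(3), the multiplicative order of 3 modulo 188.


We want ord_188(3), the smallest k >= 1 with 3^k = 1 mod 188.
n = 188 = 2^2 * 47, phi(188) = 92; the order divides phi(n).
Divisors of 92: 1, 2, 4, 23, 46, 92
Repeated squaring mod 188: 3^1 = 3, 3^2 = 9, 3^4 = 81, 3^8 = 169, 3^16 = 173, 3^32 = 37, 3^64 = 53
Test divisors in increasing order:
  k=1: 3^1 = 3 mod 188
  k=2: 3^2 = 9 mod 188
  k=4: 3^4 = 81 mod 188
  k=23: 3^23 = 173 * 81 * 9 * 3 = 95 mod 188
  k=46: 3^46 = 37 * 169 * 81 * 9 = 1 mod 188  <- first divisor giving 1
Order = 46

46


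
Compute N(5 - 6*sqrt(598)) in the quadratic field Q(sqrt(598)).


N(a + b*sqrt(d)) = a^2 - d*b^2
= (5)^2 - (598)*(-6)^2
= 25 - 21528
= -21503

-21503


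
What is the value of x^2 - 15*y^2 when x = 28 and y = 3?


x^2 - d*y^2
= 28^2 - 15*3^2
= 784 - 135
= 649

649


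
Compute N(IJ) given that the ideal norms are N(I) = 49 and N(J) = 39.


N(IJ) = N(I) * N(J)
= 49 * 39
= 1911

1911


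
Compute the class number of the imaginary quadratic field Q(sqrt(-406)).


K = Q(sqrt(-406)). d mod 4 = 2, so D = disc(K) = 4d = -1624
h(K) equals the number of primitive reduced positive-definite forms (a, b, c) = a*x^2 + b*x*y + c*y^2 with b^2 - 4ac = D,
where reduced means |b| <= a <= c, with b >= 0 whenever |b| = a or a = c, and primitive means gcd(a, b, c) = 1.
Reduced forces 3a^2 <= |D| = 1624, so 1 <= a <= 23; b must have the parity of D, and c = (b^2 - D)/(4a) must be an integer >= a.
Enumerate a = 1..23, b in [-a, a]:
  a=1: (1, 0, 406)  [1]
  a=2: (2, 0, 203)  [1]
  a=3..4: none
  a=5: (5, -4, 82), (5, 4, 82)  [2]
  a=6: none
  a=7: (7, 0, 58)  [1]
  a=8..9: none
  a=10: (10, -4, 41), (10, 4, 41)  [2]
  a=11: (11, -2, 37), (11, 2, 37)  [2]
  a=12: none
  a=13: (13, -12, 34), (13, 12, 34)  [2]
  a=14: (14, 0, 29)  [1]
  a=15..16: none
  a=17: (17, -12, 26), (17, 12, 26)  [2]
  a=18..21: none
  a=22: (22, -20, 23), (22, 20, 23)  [2]
  a=23: none
Total reduced forms: 1 + 1 + 2 + 1 + 2 + 2 + 2 + 1 + 2 + 2 = 16
h = 16

16


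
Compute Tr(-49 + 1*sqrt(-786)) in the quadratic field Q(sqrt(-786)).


Tr(a + b*sqrt(d)) = (a + b*sqrt(d)) + (a - b*sqrt(d)) = 2a
= 2 * (-49)
= -98

-98


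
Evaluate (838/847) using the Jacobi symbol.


Compute (838/847) via quadratic reciprocity:
  pull out 2: (2/847) = +1  (since 847 mod 8 = 7)
  reciprocity: (419/847) -> -(847/419)
  reduce: (9/419)
  reciprocity: (9/419) -> +(419/9)
  reduce: (5/9)
  reciprocity: (5/9) -> +(9/5)
  reduce: (4/5)
  pull out 2: (2/5) = -1  (since 5 mod 8 = 5)
  pull out 2: (2/5) = -1  (since 5 mod 8 = 5)
  (1/5) = 1
Product of signs = -1

-1


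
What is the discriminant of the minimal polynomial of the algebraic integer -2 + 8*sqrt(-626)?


The element -2 + 8*sqrt(-626) has minimal polynomial:
x^2 + 4*x + 40068
Discriminant = (4)^2 - 4*(40068)
= 16 - 160272
= -160256

-160256


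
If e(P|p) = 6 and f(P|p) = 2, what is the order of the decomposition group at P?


|D_P| = e * f
= 6 * 2
= 12

12


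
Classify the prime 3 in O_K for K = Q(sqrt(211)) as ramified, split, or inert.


K = Q(sqrt(211)). Since d mod 4 = 3, disc(K) = 844.
Check p | disc: 844 mod 3 = 1.
p does not divide disc. Compute Legendre symbol (d/p):
1^((3-1)/2) mod 3 = 1
(d/p) = 1, so p splits: (p) = P*P' with e=1, f=1, g=2.
Therefore p is split.

split


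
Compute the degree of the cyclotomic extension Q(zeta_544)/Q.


The degree equals Euler's totient phi(544).
544 = 2^5 * 17
phi(544) = 256

256


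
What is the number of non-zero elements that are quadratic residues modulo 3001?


For prime p, the number of non-zero quadratic residues is (p-1)/2.
= (3001-1)/2
= 1500

1500


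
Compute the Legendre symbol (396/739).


p = 739 is prime, so compute (396/739) with the reciprocity algorithm (Jacobi-symbol steps: pull out 2s via (2/n), flip via reciprocity, reduce):
  pull out 2: (2/739) = -1  (since 739 mod 8 = 3)
  pull out 2: (2/739) = -1  (since 739 mod 8 = 3)
  reciprocity: (99/739) -> -(739/99)
  reduce: (46/99)
  pull out 2: (2/99) = -1  (since 99 mod 8 = 3)
  reciprocity: (23/99) -> -(99/23)
  reduce: (7/23)
  reciprocity: (7/23) -> -(23/7)
  reduce: (2/7)
  pull out 2: (2/7) = +1  (since 7 mod 8 = 7)
  (1/7) = 1
Product of signs = 1
(396/739) = 1

1


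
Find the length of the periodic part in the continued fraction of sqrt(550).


Run the CF algorithm for sqrt(550).
a_0 = floor(sqrt(550)) = 23; set m_0=0, q_0=1.
Recurrence: m' = q*a - m,  q' = (d - m'^2)/q,  a' = floor((a_0 + m')/q').
  step 1: m=23, q=21, a=2
  step 2: m=19, q=9, a=4
  step 3: m=17, q=29, a=1
  step 4: m=12, q=14, a=2
  step 5: m=16, q=21, a=1
  step 6: m=5, q=25, a=1
  step 7: m=20, q=6, a=7
  step 8: m=22, q=11, a=4
  step 9: m=22, q=6, a=7
  step 10: m=20, q=25, a=1
  step 11: m=5, q=21, a=1
  step 12: m=16, q=14, a=2
  step 13: m=12, q=29, a=1
  step 14: m=17, q=9, a=4
  step 15: m=19, q=21, a=2
  step 16: m=23, q=1, a=46
a_16 = 2*a_0 = 46, so the period closes here.
sqrt(550) = [23; 2, 4, 1, 2, 1, 1, 7, 4, 7, 1, 1, 2, 1, 4, 2, 46]
Period length = 16

16


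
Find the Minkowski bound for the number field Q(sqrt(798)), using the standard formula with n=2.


d = 798, d mod 4 = 2, so disc(K) = 4d = 3192; |disc(K)| = 3192
Real quadratic field, so n = 2, s = r2 = 0, r1 = 2
M = (n!/n^n) * (4/pi)^s * sqrt(|disc(K)|) = (2!/2^2) * (4/pi)^0 * sqrt(3192)
= 0.5 * 1.000000 * 56.497788
= 28.2489

28.2489


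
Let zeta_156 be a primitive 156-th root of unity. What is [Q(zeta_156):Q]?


The degree equals Euler's totient phi(156).
156 = 2^2 * 3 * 13
phi(156) = 48

48


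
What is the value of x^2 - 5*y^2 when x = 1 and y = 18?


x^2 - d*y^2
= 1^2 - 5*18^2
= 1 - 1620
= -1619

-1619


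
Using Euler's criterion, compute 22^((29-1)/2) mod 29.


p = 29 is prime and the exponent is (p-1)/2 = 14, so by Euler's criterion 22^14 = (22/29) = +1 or -1 mod 29.
Compute by square-and-multiply:
  14 = 8 + 4 + 2 (binary 1110)
  Repeated squaring mod 29: 22^1 = 22, 22^2 = 20, 22^4 = 23, 22^8 = 7
  22^14 = 22^8 * 22^4 * 22^2 = 7 * 23 * 20 mod 29
    7 * 23 = 161 = 16 mod 29
    16 * 20 = 320 = 1 mod 29
  22^14 = 1 mod 29
Result 1: 22 is a quadratic residue mod 29.
22^14 mod 29 = 1

1


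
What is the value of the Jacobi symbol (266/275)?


Compute (266/275) via quadratic reciprocity:
  pull out 2: (2/275) = -1  (since 275 mod 8 = 3)
  reciprocity: (133/275) -> +(275/133)
  reduce: (9/133)
  reciprocity: (9/133) -> +(133/9)
  reduce: (7/9)
  reciprocity: (7/9) -> +(9/7)
  reduce: (2/7)
  pull out 2: (2/7) = +1  (since 7 mod 8 = 7)
  (1/7) = 1
Product of signs = -1

-1


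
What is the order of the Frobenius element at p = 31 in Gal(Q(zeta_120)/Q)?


The Frobenius at p in Gal(Q(zeta_n)/Q) = (Z/nZ)* is the class of p, so its order is ord_120(31), the smallest k >= 1 with 31^k = 1 mod 120.
n = 120 = 2^3 * 3 * 5, phi(120) = 32; the order divides phi(n).
Divisors of 32: 1, 2, 4, 8, 16, 32
Repeated squaring mod 120: 31^1 = 31, 31^2 = 1, 31^4 = 1, 31^8 = 1, 31^16 = 1, 31^32 = 1
Test divisors in increasing order:
  k=1: 31^1 = 31 mod 120
  k=2: 31^2 = 1 mod 120  <- first divisor giving 1
Order = 2

2


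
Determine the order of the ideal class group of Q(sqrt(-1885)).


K = Q(sqrt(-1885)). d mod 4 = 3, so D = disc(K) = 4d = -7540
h(K) equals the number of primitive reduced positive-definite forms (a, b, c) = a*x^2 + b*x*y + c*y^2 with b^2 - 4ac = D,
where reduced means |b| <= a <= c, with b >= 0 whenever |b| = a or a = c, and primitive means gcd(a, b, c) = 1.
Reduced forces 3a^2 <= |D| = 7540, so 1 <= a <= 50; b must have the parity of D, and c = (b^2 - D)/(4a) must be an integer >= a.
Enumerate a = 1..50, b in [-a, a]:
  a=1: (1, 0, 1885)  [1]
  a=2: (2, 2, 943)  [1]
  a=3..4: none
  a=5: (5, 0, 377)  [1]
  a=6..9: none
  a=10: (10, 10, 191)  [1]
  a=11..12: none
  a=13: (13, 0, 145)  [1]
  a=14..16: none
  a=17: (17, -12, 113), (17, 12, 113)  [2]
  a=18..22: none
  a=23: (23, -2, 82), (23, 2, 82)  [2]
  a=24..25: none
  a=26: (26, 26, 79)  [1]
  a=27..28: none
  a=29: (29, 0, 65)  [1]
  a=30..33: none
  a=34: (34, -22, 59), (34, 22, 59)  [2]
  a=35..40: none
  a=41: (41, -2, 46), (41, 2, 46)  [2]
  a=42..46: none
  a=47: (47, 36, 47)  [1]
  a=48..50: none
Total reduced forms: 1 + 1 + 1 + 1 + 1 + 2 + 2 + 1 + 1 + 2 + 2 + 1 = 16
h = 16

16


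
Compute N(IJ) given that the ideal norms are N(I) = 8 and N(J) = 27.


N(IJ) = N(I) * N(J)
= 8 * 27
= 216

216


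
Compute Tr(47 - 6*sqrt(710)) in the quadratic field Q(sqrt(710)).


Tr(a + b*sqrt(d)) = (a + b*sqrt(d)) + (a - b*sqrt(d)) = 2a
= 2 * (47)
= 94

94


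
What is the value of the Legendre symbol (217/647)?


p = 647 is prime, so compute (217/647) with the reciprocity algorithm (Jacobi-symbol steps: pull out 2s via (2/n), flip via reciprocity, reduce):
  reciprocity: (217/647) -> +(647/217)
  reduce: (213/217)
  reciprocity: (213/217) -> +(217/213)
  reduce: (4/213)
  pull out 2: (2/213) = -1  (since 213 mod 8 = 5)
  pull out 2: (2/213) = -1  (since 213 mod 8 = 5)
  (1/213) = 1
Product of signs = 1
(217/647) = 1

1


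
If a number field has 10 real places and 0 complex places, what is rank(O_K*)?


By Dirichlet's unit theorem:
rank = r1 + r2 - 1
= 10 + 0 - 1
= 9

9


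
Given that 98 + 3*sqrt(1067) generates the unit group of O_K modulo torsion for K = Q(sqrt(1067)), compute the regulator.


epsilon = 98 + 3*sqrt(1067)
= 195.9949
R = ln(195.9949)
= 5.2781

5.2781


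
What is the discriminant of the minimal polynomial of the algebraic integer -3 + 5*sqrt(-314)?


The element -3 + 5*sqrt(-314) has minimal polynomial:
x^2 + 6*x + 7859
Discriminant = (6)^2 - 4*(7859)
= 36 - 31436
= -31400

-31400


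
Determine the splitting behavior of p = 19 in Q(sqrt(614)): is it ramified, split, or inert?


K = Q(sqrt(614)). Since d mod 4 = 2, disc(K) = 2456.
Check p | disc: 2456 mod 19 = 5.
p does not divide disc. Compute Legendre symbol (d/p):
6^((19-1)/2) mod 19 = 1
(d/p) = 1, so p splits: (p) = P*P' with e=1, f=1, g=2.
Therefore p is split.

split


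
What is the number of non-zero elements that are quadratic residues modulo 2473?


For prime p, the number of non-zero quadratic residues is (p-1)/2.
= (2473-1)/2
= 1236

1236


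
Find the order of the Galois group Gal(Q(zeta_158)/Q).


|Gal(Q(zeta_158)/Q)| = phi(158)
= 78

78


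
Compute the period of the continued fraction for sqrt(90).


Run the CF algorithm for sqrt(90).
a_0 = floor(sqrt(90)) = 9; set m_0=0, q_0=1.
Recurrence: m' = q*a - m,  q' = (d - m'^2)/q,  a' = floor((a_0 + m')/q').
  step 1: m=9, q=9, a=2
  step 2: m=9, q=1, a=18
a_2 = 2*a_0 = 18, so the period closes here.
sqrt(90) = [9; 2, 18]
Period length = 2

2


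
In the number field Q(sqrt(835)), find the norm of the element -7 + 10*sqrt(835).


N(a + b*sqrt(d)) = a^2 - d*b^2
= (-7)^2 - (835)*(10)^2
= 49 - 83500
= -83451

-83451


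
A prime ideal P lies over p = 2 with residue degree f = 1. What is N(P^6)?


N(P^a) = p^(a*f)
= 2^(6*1)
= 2^6
= 64

64


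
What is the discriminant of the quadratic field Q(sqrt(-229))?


For K = Q(sqrt(d)) with d squarefree: disc(K) = d if d = 1 mod 4, and disc(K) = 4d if d = 2 or 3 mod 4.
Here d = -229, and d mod 4 = 3.
d = 3 mod 4, not 1 (O_K = Z[sqrt(d)]), so disc(K) = 4d = 4 * (-229) = -916

-916


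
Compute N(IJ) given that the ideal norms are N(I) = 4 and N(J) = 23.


N(IJ) = N(I) * N(J)
= 4 * 23
= 92

92


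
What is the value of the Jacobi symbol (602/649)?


Compute (602/649) via quadratic reciprocity:
  pull out 2: (2/649) = +1  (since 649 mod 8 = 1)
  reciprocity: (301/649) -> +(649/301)
  reduce: (47/301)
  reciprocity: (47/301) -> +(301/47)
  reduce: (19/47)
  reciprocity: (19/47) -> -(47/19)
  reduce: (9/19)
  reciprocity: (9/19) -> +(19/9)
  reduce: (1/9)
  (1/9) = 1
Product of signs = -1

-1


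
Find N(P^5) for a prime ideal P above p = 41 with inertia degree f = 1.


N(P^a) = p^(a*f)
= 41^(5*1)
= 41^5
= 115856201

115856201


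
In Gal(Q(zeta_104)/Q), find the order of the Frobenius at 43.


The Frobenius at p in Gal(Q(zeta_n)/Q) = (Z/nZ)* is the class of p, so its order is ord_104(43), the smallest k >= 1 with 43^k = 1 mod 104.
n = 104 = 2^3 * 13, phi(104) = 48; the order divides phi(n).
Divisors of 48: 1, 2, 3, 4, 6, 8, 12, 16, 24, 48
Repeated squaring mod 104: 43^1 = 43, 43^2 = 81, 43^4 = 9, 43^8 = 81, 43^16 = 9, 43^32 = 81
Test divisors in increasing order:
  k=1: 43^1 = 43 mod 104
  k=2: 43^2 = 81 mod 104
  k=3: 43^3 = 81 * 43 = 51 mod 104
  k=4: 43^4 = 9 mod 104
  k=6: 43^6 = 9 * 81 = 1 mod 104  <- first divisor giving 1
Order = 6

6


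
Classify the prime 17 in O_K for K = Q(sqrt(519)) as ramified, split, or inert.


K = Q(sqrt(519)). Since d mod 4 = 3, disc(K) = 2076.
Check p | disc: 2076 mod 17 = 2.
p does not divide disc. Compute Legendre symbol (d/p):
9^((17-1)/2) mod 17 = 1
(d/p) = 1, so p splits: (p) = P*P' with e=1, f=1, g=2.
Therefore p is split.

split


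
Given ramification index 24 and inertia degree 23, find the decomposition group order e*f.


|D_P| = e * f
= 24 * 23
= 552

552


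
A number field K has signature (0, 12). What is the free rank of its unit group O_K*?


By Dirichlet's unit theorem:
rank = r1 + r2 - 1
= 0 + 12 - 1
= 11

11


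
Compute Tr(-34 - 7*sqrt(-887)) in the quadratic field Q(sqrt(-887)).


Tr(a + b*sqrt(d)) = (a + b*sqrt(d)) + (a - b*sqrt(d)) = 2a
= 2 * (-34)
= -68

-68


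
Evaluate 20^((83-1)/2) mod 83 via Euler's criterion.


p = 83 is prime and the exponent is (p-1)/2 = 41, so by Euler's criterion 20^41 = (20/83) = +1 or -1 mod 83.
Compute by square-and-multiply:
  41 = 32 + 8 + 1 (binary 101001)
  Repeated squaring mod 83: 20^1 = 20, 20^2 = 68, 20^4 = 59, 20^8 = 78, 20^16 = 25, 20^32 = 44
  20^41 = 20^32 * 20^8 * 20^1 = 44 * 78 * 20 mod 83
    44 * 78 = 3432 = 29 mod 83
    29 * 20 = 580 = 82 mod 83
  20^41 = 82 mod 83
Result 82 = p - 1 = -1 mod 83: 20 is a quadratic non-residue mod 83. As a residue in [0, p-1] the value is 82.
20^41 mod 83 = 82

82


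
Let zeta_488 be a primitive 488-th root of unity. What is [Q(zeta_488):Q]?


The degree equals Euler's totient phi(488).
488 = 2^3 * 61
phi(488) = 240

240


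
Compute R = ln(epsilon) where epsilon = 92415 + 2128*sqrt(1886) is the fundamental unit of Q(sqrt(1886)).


epsilon = 92415 + 2128*sqrt(1886)
= 184830.0000
R = ln(184830.0000)
= 12.1272

12.1272


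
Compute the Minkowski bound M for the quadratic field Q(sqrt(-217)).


d = -217, d mod 4 = 3, so disc(K) = 4d = -868; |disc(K)| = 868
Imaginary quadratic field, so n = 2, s = r2 = 1, r1 = 0
M = (n!/n^n) * (4/pi)^s * sqrt(|disc(K)|) = (2!/2^2) * (4/pi)^1 * sqrt(868)
= 0.5 * 1.273240 * 29.461840
= 18.7560

18.7560


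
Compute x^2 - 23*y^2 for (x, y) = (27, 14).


x^2 - d*y^2
= 27^2 - 23*14^2
= 729 - 4508
= -3779

-3779


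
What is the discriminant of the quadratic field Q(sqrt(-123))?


For K = Q(sqrt(d)) with d squarefree: disc(K) = d if d = 1 mod 4, and disc(K) = 4d if d = 2 or 3 mod 4.
Here d = -123, and d mod 4 = 1.
d = 1 mod 4 (O_K = Z[(1+sqrt(d))/2]), so disc(K) = d = -123

-123


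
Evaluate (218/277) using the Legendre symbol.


p = 277 is prime, so compute (218/277) with the reciprocity algorithm (Jacobi-symbol steps: pull out 2s via (2/n), flip via reciprocity, reduce):
  pull out 2: (2/277) = -1  (since 277 mod 8 = 5)
  reciprocity: (109/277) -> +(277/109)
  reduce: (59/109)
  reciprocity: (59/109) -> +(109/59)
  reduce: (50/59)
  pull out 2: (2/59) = -1  (since 59 mod 8 = 3)
  reciprocity: (25/59) -> +(59/25)
  reduce: (9/25)
  reciprocity: (9/25) -> +(25/9)
  reduce: (7/9)
  reciprocity: (7/9) -> +(9/7)
  reduce: (2/7)
  pull out 2: (2/7) = +1  (since 7 mod 8 = 7)
  (1/7) = 1
Product of signs = 1
(218/277) = 1

1


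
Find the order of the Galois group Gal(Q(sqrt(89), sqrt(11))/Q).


The 2 square roots of distinct primes are multiplicatively independent over Q,
so [K:Q] = 2^2 and Gal(K/Q) is isomorphic to (Z/2Z)^2.
|Gal| = 2^2 = 4

4


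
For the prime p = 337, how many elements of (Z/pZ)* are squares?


For prime p, the number of non-zero quadratic residues is (p-1)/2.
= (337-1)/2
= 168

168


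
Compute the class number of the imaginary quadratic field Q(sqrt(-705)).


K = Q(sqrt(-705)). d mod 4 = 3, so D = disc(K) = 4d = -2820
h(K) equals the number of primitive reduced positive-definite forms (a, b, c) = a*x^2 + b*x*y + c*y^2 with b^2 - 4ac = D,
where reduced means |b| <= a <= c, with b >= 0 whenever |b| = a or a = c, and primitive means gcd(a, b, c) = 1.
Reduced forces 3a^2 <= |D| = 2820, so 1 <= a <= 30; b must have the parity of D, and c = (b^2 - D)/(4a) must be an integer >= a.
Enumerate a = 1..30, b in [-a, a]:
  a=1: (1, 0, 705)  [1]
  a=2: (2, 2, 353)  [1]
  a=3: (3, 0, 235)  [1]
  a=4: none
  a=5: (5, 0, 141)  [1]
  a=6: (6, 6, 119)  [1]
  a=7: (7, -6, 102), (7, 6, 102)  [2]
  a=8..9: none
  a=10: (10, 10, 73)  [1]
  a=11..12: none
  a=13: (13, -12, 57), (13, 12, 57)  [2]
  a=14: (14, -6, 51), (14, 6, 51)  [2]
  a=15: (15, 0, 47)  [1]
  a=16: none
  a=17: (17, -6, 42), (17, 6, 42)  [2]
  a=18: none
  a=19: (19, -12, 39), (19, 12, 39)  [2]
  a=20: none
  a=21: (21, -6, 34), (21, 6, 34)  [2]
  a=22: none
  a=23: (23, -20, 35), (23, 20, 35)  [2]
  a=24..25: none
  a=26: (26, -14, 29), (26, 14, 29)  [2]
  a=27..29: none
  a=30: (30, 30, 31)  [1]
Total reduced forms: 1 + 1 + 1 + 1 + 1 + 2 + 1 + 2 + 2 + 1 + 2 + 2 + 2 + 2 + 2 + 1 = 24
h = 24

24


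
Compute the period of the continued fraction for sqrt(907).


Run the CF algorithm for sqrt(907).
a_0 = floor(sqrt(907)) = 30; set m_0=0, q_0=1.
Recurrence: m' = q*a - m,  q' = (d - m'^2)/q,  a' = floor((a_0 + m')/q').
  step 1: m=30, q=7, a=8
  step 2: m=26, q=33, a=1
  step 3: m=7, q=26, a=1
  step 4: m=19, q=21, a=2
  step 5: m=23, q=18, a=2
  step 6: m=13, q=41, a=1
  step 7: m=28, q=3, a=19
  step 8: m=29, q=22, a=2
  step 9: m=15, q=31, a=1
  step 10: m=16, q=21, a=2
  step 11: m=26, q=11, a=5
  step 12: m=29, q=6, a=9
  step 13: m=25, q=47, a=1
  step 14: m=22, q=9, a=5
  step 15: m=23, q=42, a=1
  step 16: m=19, q=13, a=3
  step 17: m=20, q=39, a=1
  step 18: m=19, q=14, a=3
  step 19: m=23, q=27, a=1
  step 20: m=4, q=33, a=1
  step 21: m=29, q=2, a=29
  step 22: m=29, q=33, a=1
  step 23: m=4, q=27, a=1
  step 24: m=23, q=14, a=3
  step 25: m=19, q=39, a=1
  step 26: m=20, q=13, a=3
  step 27: m=19, q=42, a=1
  step 28: m=23, q=9, a=5
  step 29: m=22, q=47, a=1
  step 30: m=25, q=6, a=9
  step 31: m=29, q=11, a=5
  step 32: m=26, q=21, a=2
  step 33: m=16, q=31, a=1
  step 34: m=15, q=22, a=2
  step 35: m=29, q=3, a=19
  step 36: m=28, q=41, a=1
  step 37: m=13, q=18, a=2
  step 38: m=23, q=21, a=2
  step 39: m=19, q=26, a=1
  step 40: m=7, q=33, a=1
  step 41: m=26, q=7, a=8
  step 42: m=30, q=1, a=60
a_42 = 2*a_0 = 60, so the period closes here.
sqrt(907) = [30; 8, 1, 1, 2, 2, 1, 19, 2, 1, 2, 5, 9, 1, 5, 1, 3, 1, 3, 1, 1, 29, 1, 1, 3, 1, 3, 1, 5, 1, 9, 5, 2, 1, 2, 19, 1, 2, 2, 1, 1, 8, 60]
Period length = 42

42


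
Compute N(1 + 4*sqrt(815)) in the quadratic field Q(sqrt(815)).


N(a + b*sqrt(d)) = a^2 - d*b^2
= (1)^2 - (815)*(4)^2
= 1 - 13040
= -13039

-13039


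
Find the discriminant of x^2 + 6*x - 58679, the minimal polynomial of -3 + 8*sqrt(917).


The element -3 + 8*sqrt(917) has minimal polynomial:
x^2 + 6*x - 58679
Discriminant = (6)^2 - 4*(-58679)
= 36 + 234716
= 234752

234752


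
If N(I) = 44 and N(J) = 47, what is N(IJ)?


N(IJ) = N(I) * N(J)
= 44 * 47
= 2068

2068


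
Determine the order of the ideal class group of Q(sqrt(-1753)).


K = Q(sqrt(-1753)). d mod 4 = 3, so D = disc(K) = 4d = -7012
h(K) equals the number of primitive reduced positive-definite forms (a, b, c) = a*x^2 + b*x*y + c*y^2 with b^2 - 4ac = D,
where reduced means |b| <= a <= c, with b >= 0 whenever |b| = a or a = c, and primitive means gcd(a, b, c) = 1.
Reduced forces 3a^2 <= |D| = 7012, so 1 <= a <= 48; b must have the parity of D, and c = (b^2 - D)/(4a) must be an integer >= a.
Enumerate a = 1..48, b in [-a, a]:
  a=1: (1, 0, 1753)  [1]
  a=2: (2, 2, 877)  [1]
  a=3..6: none
  a=7: (7, -4, 251), (7, 4, 251)  [2]
  a=8..13: none
  a=14: (14, -10, 127), (14, 10, 127)  [2]
  a=15..16: none
  a=17: (17, -14, 106), (17, 14, 106)  [2]
  a=18..22: none
  a=23: (23, -16, 79), (23, 16, 79)  [2]
  a=24..28: none
  a=29: (29, -8, 61), (29, 8, 61)  [2]
  a=30: none
  a=31: (31, -26, 62), (31, 26, 62)  [2]
  a=32..33: none
  a=34: (34, -14, 53), (34, 14, 53)  [2]
  a=35..40: none
  a=41: (41, -32, 49), (41, 32, 49)  [2]
  a=42: none
  a=43: (43, -30, 46), (43, 30, 46)  [2]
  a=44..48: none
Total reduced forms: 1 + 1 + 2 + 2 + 2 + 2 + 2 + 2 + 2 + 2 + 2 = 20
h = 20

20


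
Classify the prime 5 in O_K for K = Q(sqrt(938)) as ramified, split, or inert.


K = Q(sqrt(938)). Since d mod 4 = 2, disc(K) = 3752.
Check p | disc: 3752 mod 5 = 2.
p does not divide disc. Compute Legendre symbol (d/p):
3^((5-1)/2) mod 5 = -1
(d/p) = -1, so p is inert: (p) stays prime with e=1, f=2, g=1.
Therefore p is inert.

inert


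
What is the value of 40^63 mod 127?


p = 127 is prime and the exponent is (p-1)/2 = 63, so by Euler's criterion 40^63 = (40/127) = +1 or -1 mod 127.
Compute by square-and-multiply:
  63 = 32 + 16 + 8 + 4 + 2 + 1 (binary 111111)
  Repeated squaring mod 127: 40^1 = 40, 40^2 = 76, 40^4 = 61, 40^8 = 38, 40^16 = 47, 40^32 = 50
  40^63 = 40^32 * 40^16 * 40^8 * 40^4 * 40^2 * 40^1 = 50 * 47 * 38 * 61 * 76 * 40 mod 127
    50 * 47 = 2350 = 64 mod 127
    64 * 38 = 2432 = 19 mod 127
    19 * 61 = 1159 = 16 mod 127
    16 * 76 = 1216 = 73 mod 127
    73 * 40 = 2920 = 126 mod 127
  40^63 = 126 mod 127
Result 126 = p - 1 = -1 mod 127: 40 is a quadratic non-residue mod 127. As a residue in [0, p-1] the value is 126.
40^63 mod 127 = 126

126


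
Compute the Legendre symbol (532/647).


p = 647 is prime, so compute (532/647) with the reciprocity algorithm (Jacobi-symbol steps: pull out 2s via (2/n), flip via reciprocity, reduce):
  pull out 2: (2/647) = +1  (since 647 mod 8 = 7)
  pull out 2: (2/647) = +1  (since 647 mod 8 = 7)
  reciprocity: (133/647) -> +(647/133)
  reduce: (115/133)
  reciprocity: (115/133) -> +(133/115)
  reduce: (18/115)
  pull out 2: (2/115) = -1  (since 115 mod 8 = 3)
  reciprocity: (9/115) -> +(115/9)
  reduce: (7/9)
  reciprocity: (7/9) -> +(9/7)
  reduce: (2/7)
  pull out 2: (2/7) = +1  (since 7 mod 8 = 7)
  (1/7) = 1
Product of signs = -1
(532/647) = -1

-1


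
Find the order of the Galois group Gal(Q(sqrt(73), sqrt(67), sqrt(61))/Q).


The 3 square roots of distinct primes are multiplicatively independent over Q,
so [K:Q] = 2^3 and Gal(K/Q) is isomorphic to (Z/2Z)^3.
|Gal| = 2^3 = 8

8


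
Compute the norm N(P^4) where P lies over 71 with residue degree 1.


N(P^a) = p^(a*f)
= 71^(4*1)
= 71^4
= 25411681

25411681


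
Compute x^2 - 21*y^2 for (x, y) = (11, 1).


x^2 - d*y^2
= 11^2 - 21*1^2
= 121 - 21
= 100

100


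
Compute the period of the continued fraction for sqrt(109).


Run the CF algorithm for sqrt(109).
a_0 = floor(sqrt(109)) = 10; set m_0=0, q_0=1.
Recurrence: m' = q*a - m,  q' = (d - m'^2)/q,  a' = floor((a_0 + m')/q').
  step 1: m=10, q=9, a=2
  step 2: m=8, q=5, a=3
  step 3: m=7, q=12, a=1
  step 4: m=5, q=7, a=2
  step 5: m=9, q=4, a=4
  step 6: m=7, q=15, a=1
  step 7: m=8, q=3, a=6
  step 8: m=10, q=3, a=6
  step 9: m=8, q=15, a=1
  step 10: m=7, q=4, a=4
  step 11: m=9, q=7, a=2
  step 12: m=5, q=12, a=1
  step 13: m=7, q=5, a=3
  step 14: m=8, q=9, a=2
  step 15: m=10, q=1, a=20
a_15 = 2*a_0 = 20, so the period closes here.
sqrt(109) = [10; 2, 3, 1, 2, 4, 1, 6, 6, 1, 4, 2, 1, 3, 2, 20]
Period length = 15

15


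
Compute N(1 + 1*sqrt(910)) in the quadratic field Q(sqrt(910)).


N(a + b*sqrt(d)) = a^2 - d*b^2
= (1)^2 - (910)*(1)^2
= 1 - 910
= -909

-909


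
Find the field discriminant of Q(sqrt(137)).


For K = Q(sqrt(d)) with d squarefree: disc(K) = d if d = 1 mod 4, and disc(K) = 4d if d = 2 or 3 mod 4.
Here d = 137, and d mod 4 = 1.
d = 1 mod 4 (O_K = Z[(1+sqrt(d))/2]), so disc(K) = d = 137

137


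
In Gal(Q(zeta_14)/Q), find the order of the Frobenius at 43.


The Frobenius at p in Gal(Q(zeta_n)/Q) = (Z/nZ)* is the class of p, so its order is ord_14(43), the smallest k >= 1 with 43^k = 1 mod 14.
n = 14 = 2 * 7, phi(14) = 6; the order divides phi(n).
Divisors of 6: 1, 2, 3, 6
Repeated squaring mod 14: 43^1 = 1, 43^2 = 1, 43^4 = 1
Test divisors in increasing order:
  k=1: 43^1 = 1 mod 14  <- first divisor giving 1
Order = 1

1


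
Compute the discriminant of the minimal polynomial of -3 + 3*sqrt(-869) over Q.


The element -3 + 3*sqrt(-869) has minimal polynomial:
x^2 + 6*x + 7830
Discriminant = (6)^2 - 4*(7830)
= 36 - 31320
= -31284

-31284


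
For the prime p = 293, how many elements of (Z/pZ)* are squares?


For prime p, the number of non-zero quadratic residues is (p-1)/2.
= (293-1)/2
= 146

146


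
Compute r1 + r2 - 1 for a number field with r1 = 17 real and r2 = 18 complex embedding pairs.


By Dirichlet's unit theorem:
rank = r1 + r2 - 1
= 17 + 18 - 1
= 34

34


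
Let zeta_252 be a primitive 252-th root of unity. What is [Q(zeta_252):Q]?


The degree equals Euler's totient phi(252).
252 = 2^2 * 3^2 * 7
phi(252) = 72

72


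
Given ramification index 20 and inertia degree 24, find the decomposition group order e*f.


|D_P| = e * f
= 20 * 24
= 480

480


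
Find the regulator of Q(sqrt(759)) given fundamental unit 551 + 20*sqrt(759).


epsilon = 551 + 20*sqrt(759)
= 1101.9991
R = ln(1101.9991)
= 7.0049

7.0049


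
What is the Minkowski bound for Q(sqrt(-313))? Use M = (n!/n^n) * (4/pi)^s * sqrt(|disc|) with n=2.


d = -313, d mod 4 = 3, so disc(K) = 4d = -1252; |disc(K)| = 1252
Imaginary quadratic field, so n = 2, s = r2 = 1, r1 = 0
M = (n!/n^n) * (4/pi)^s * sqrt(|disc(K)|) = (2!/2^2) * (4/pi)^1 * sqrt(1252)
= 0.5 * 1.273240 * 35.383612
= 22.5259

22.5259


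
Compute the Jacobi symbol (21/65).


Compute (21/65) via quadratic reciprocity:
  reciprocity: (21/65) -> +(65/21)
  reduce: (2/21)
  pull out 2: (2/21) = -1  (since 21 mod 8 = 5)
  (1/21) = 1
Product of signs = -1

-1


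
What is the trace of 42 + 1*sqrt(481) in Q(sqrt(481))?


Tr(a + b*sqrt(d)) = (a + b*sqrt(d)) + (a - b*sqrt(d)) = 2a
= 2 * (42)
= 84

84


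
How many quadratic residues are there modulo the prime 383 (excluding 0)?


For prime p, the number of non-zero quadratic residues is (p-1)/2.
= (383-1)/2
= 191

191


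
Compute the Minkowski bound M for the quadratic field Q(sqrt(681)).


d = 681, d mod 4 = 1, so disc(K) = d = 681; |disc(K)| = 681
Real quadratic field, so n = 2, s = r2 = 0, r1 = 2
M = (n!/n^n) * (4/pi)^s * sqrt(|disc(K)|) = (2!/2^2) * (4/pi)^0 * sqrt(681)
= 0.5 * 1.000000 * 26.095977
= 13.0480

13.0480


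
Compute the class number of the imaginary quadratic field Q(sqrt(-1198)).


K = Q(sqrt(-1198)). d mod 4 = 2, so D = disc(K) = 4d = -4792
h(K) equals the number of primitive reduced positive-definite forms (a, b, c) = a*x^2 + b*x*y + c*y^2 with b^2 - 4ac = D,
where reduced means |b| <= a <= c, with b >= 0 whenever |b| = a or a = c, and primitive means gcd(a, b, c) = 1.
Reduced forces 3a^2 <= |D| = 4792, so 1 <= a <= 39; b must have the parity of D, and c = (b^2 - D)/(4a) must be an integer >= a.
Enumerate a = 1..39, b in [-a, a]:
  a=1: (1, 0, 1198)  [1]
  a=2: (2, 0, 599)  [1]
  a=3..10: none
  a=11: (11, -2, 109), (11, 2, 109)  [2]
  a=12..16: none
  a=17: (17, -6, 71), (17, 6, 71)  [2]
  a=18..21: none
  a=22: (22, -20, 59), (22, 20, 59)  [2]
  a=23..28: none
  a=29: (29, -14, 43), (29, 14, 43)  [2]
  a=30..33: none
  a=34: (34, -28, 41), (34, 28, 41)  [2]
  a=35..39: none
Total reduced forms: 1 + 1 + 2 + 2 + 2 + 2 + 2 = 12
h = 12

12


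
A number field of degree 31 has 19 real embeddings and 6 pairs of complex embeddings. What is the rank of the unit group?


By Dirichlet's unit theorem:
rank = r1 + r2 - 1
= 19 + 6 - 1
= 24

24


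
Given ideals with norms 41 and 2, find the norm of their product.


N(IJ) = N(I) * N(J)
= 41 * 2
= 82

82


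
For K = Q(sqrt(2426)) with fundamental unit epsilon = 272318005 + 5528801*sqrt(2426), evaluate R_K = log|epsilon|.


epsilon = 272318005 + 5528801*sqrt(2426)
= 5.4464e+08
R = ln(5.4464e+08)
= 20.1156

20.1156


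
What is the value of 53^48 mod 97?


p = 97 is prime and the exponent is (p-1)/2 = 48, so by Euler's criterion 53^48 = (53/97) = +1 or -1 mod 97.
Compute by square-and-multiply:
  48 = 32 + 16 (binary 110000)
  Repeated squaring mod 97: 53^1 = 53, 53^2 = 93, 53^4 = 16, 53^8 = 62, 53^16 = 61, 53^32 = 35
  53^48 = 53^32 * 53^16 = 35 * 61 mod 97
    35 * 61 = 2135 = 1 mod 97
  53^48 = 1 mod 97
Result 1: 53 is a quadratic residue mod 97.
53^48 mod 97 = 1

1


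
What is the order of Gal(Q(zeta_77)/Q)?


|Gal(Q(zeta_77)/Q)| = phi(77)
= 60

60


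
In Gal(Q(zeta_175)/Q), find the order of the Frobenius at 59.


The Frobenius at p in Gal(Q(zeta_n)/Q) = (Z/nZ)* is the class of p, so its order is ord_175(59), the smallest k >= 1 with 59^k = 1 mod 175.
n = 175 = 5^2 * 7, phi(175) = 120; the order divides phi(n).
Divisors of 120: 1, 2, 3, 4, 5, 6, 8, 10, 12, 15, 20, 24, 30, 40, 60, 120
Repeated squaring mod 175: 59^1 = 59, 59^2 = 156, 59^4 = 11, 59^8 = 121, 59^16 = 116, 59^32 = 156, 59^64 = 11
Test divisors in increasing order:
  k=1: 59^1 = 59 mod 175
  k=2: 59^2 = 156 mod 175
  k=3: 59^3 = 156 * 59 = 104 mod 175
  k=4: 59^4 = 11 mod 175
  k=5: 59^5 = 11 * 59 = 124 mod 175
  k=6: 59^6 = 11 * 156 = 141 mod 175
  k=8: 59^8 = 121 mod 175
  k=10: 59^10 = 121 * 156 = 151 mod 175
  k=12: 59^12 = 121 * 11 = 106 mod 175
  k=15: 59^15 = 121 * 11 * 156 * 59 = 174 mod 175
  k=20: 59^20 = 116 * 11 = 51 mod 175
  k=24: 59^24 = 116 * 121 = 36 mod 175
  k=30: 59^30 = 116 * 121 * 11 * 156 = 1 mod 175  <- first divisor giving 1
Order = 30

30


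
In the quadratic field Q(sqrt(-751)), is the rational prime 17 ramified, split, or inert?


K = Q(sqrt(-751)). Since d mod 4 = 1, disc(K) = -751.
Check p | disc: -751 mod 17 = 14.
p does not divide disc. Compute Legendre symbol (d/p):
14^((17-1)/2) mod 17 = -1
(d/p) = -1, so p is inert: (p) stays prime with e=1, f=2, g=1.
Therefore p is inert.

inert


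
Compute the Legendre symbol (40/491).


p = 491 is prime, so compute (40/491) with the reciprocity algorithm (Jacobi-symbol steps: pull out 2s via (2/n), flip via reciprocity, reduce):
  pull out 2: (2/491) = -1  (since 491 mod 8 = 3)
  pull out 2: (2/491) = -1  (since 491 mod 8 = 3)
  pull out 2: (2/491) = -1  (since 491 mod 8 = 3)
  reciprocity: (5/491) -> +(491/5)
  reduce: (1/5)
  (1/5) = 1
Product of signs = -1
(40/491) = -1

-1


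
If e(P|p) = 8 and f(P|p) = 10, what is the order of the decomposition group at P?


|D_P| = e * f
= 8 * 10
= 80

80


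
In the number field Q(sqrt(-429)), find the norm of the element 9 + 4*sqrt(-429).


N(a + b*sqrt(d)) = a^2 - d*b^2
= (9)^2 - (-429)*(4)^2
= 81 + 6864
= 6945

6945


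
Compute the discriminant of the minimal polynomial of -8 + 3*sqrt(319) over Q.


The element -8 + 3*sqrt(319) has minimal polynomial:
x^2 + 16*x - 2807
Discriminant = (16)^2 - 4*(-2807)
= 256 + 11228
= 11484

11484


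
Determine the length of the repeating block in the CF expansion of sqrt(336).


Run the CF algorithm for sqrt(336).
a_0 = floor(sqrt(336)) = 18; set m_0=0, q_0=1.
Recurrence: m' = q*a - m,  q' = (d - m'^2)/q,  a' = floor((a_0 + m')/q').
  step 1: m=18, q=12, a=3
  step 2: m=18, q=1, a=36
a_2 = 2*a_0 = 36, so the period closes here.
sqrt(336) = [18; 3, 36]
Period length = 2

2


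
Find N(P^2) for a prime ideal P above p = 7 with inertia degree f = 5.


N(P^a) = p^(a*f)
= 7^(2*5)
= 7^10
= 282475249

282475249


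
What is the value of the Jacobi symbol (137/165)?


Compute (137/165) via quadratic reciprocity:
  reciprocity: (137/165) -> +(165/137)
  reduce: (28/137)
  pull out 2: (2/137) = +1  (since 137 mod 8 = 1)
  pull out 2: (2/137) = +1  (since 137 mod 8 = 1)
  reciprocity: (7/137) -> +(137/7)
  reduce: (4/7)
  pull out 2: (2/7) = +1  (since 7 mod 8 = 7)
  pull out 2: (2/7) = +1  (since 7 mod 8 = 7)
  (1/7) = 1
Product of signs = 1

1


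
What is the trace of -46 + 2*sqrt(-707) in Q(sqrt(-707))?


Tr(a + b*sqrt(d)) = (a + b*sqrt(d)) + (a - b*sqrt(d)) = 2a
= 2 * (-46)
= -92

-92


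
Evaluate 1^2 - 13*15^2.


x^2 - d*y^2
= 1^2 - 13*15^2
= 1 - 2925
= -2924

-2924


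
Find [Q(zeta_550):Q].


The degree equals Euler's totient phi(550).
550 = 2 * 5^2 * 11
phi(550) = 200

200


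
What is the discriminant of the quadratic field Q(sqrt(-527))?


For K = Q(sqrt(d)) with d squarefree: disc(K) = d if d = 1 mod 4, and disc(K) = 4d if d = 2 or 3 mod 4.
Here d = -527, and d mod 4 = 1.
d = 1 mod 4 (O_K = Z[(1+sqrt(d))/2]), so disc(K) = d = -527

-527


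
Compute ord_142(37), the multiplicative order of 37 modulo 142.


We want ord_142(37), the smallest k >= 1 with 37^k = 1 mod 142.
n = 142 = 2 * 71, phi(142) = 70; the order divides phi(n).
Divisors of 70: 1, 2, 5, 7, 10, 14, 35, 70
Repeated squaring mod 142: 37^1 = 37, 37^2 = 91, 37^4 = 45, 37^8 = 37, 37^16 = 91, 37^32 = 45, 37^64 = 37
Test divisors in increasing order:
  k=1: 37^1 = 37 mod 142
  k=2: 37^2 = 91 mod 142
  k=5: 37^5 = 45 * 37 = 103 mod 142
  k=7: 37^7 = 45 * 91 * 37 = 1 mod 142  <- first divisor giving 1
Order = 7

7


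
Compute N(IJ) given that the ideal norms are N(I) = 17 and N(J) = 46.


N(IJ) = N(I) * N(J)
= 17 * 46
= 782

782


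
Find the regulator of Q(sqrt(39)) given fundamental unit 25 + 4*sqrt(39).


epsilon = 25 + 4*sqrt(39)
= 49.9800
R = ln(49.9800)
= 3.9116

3.9116


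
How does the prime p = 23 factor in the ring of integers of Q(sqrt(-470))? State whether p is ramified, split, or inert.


K = Q(sqrt(-470)). Since d mod 4 = 2, disc(K) = -1880.
Check p | disc: -1880 mod 23 = 6.
p does not divide disc. Compute Legendre symbol (d/p):
13^((23-1)/2) mod 23 = 1
(d/p) = 1, so p splits: (p) = P*P' with e=1, f=1, g=2.
Therefore p is split.

split


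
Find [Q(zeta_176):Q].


The degree equals Euler's totient phi(176).
176 = 2^4 * 11
phi(176) = 80

80


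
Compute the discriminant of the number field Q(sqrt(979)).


For K = Q(sqrt(d)) with d squarefree: disc(K) = d if d = 1 mod 4, and disc(K) = 4d if d = 2 or 3 mod 4.
Here d = 979, and d mod 4 = 3.
d = 3 mod 4, not 1 (O_K = Z[sqrt(d)]), so disc(K) = 4d = 4 * (979) = 3916

3916


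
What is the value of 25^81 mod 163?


p = 163 is prime and the exponent is (p-1)/2 = 81, so by Euler's criterion 25^81 = (25/163) = +1 or -1 mod 163.
Compute by square-and-multiply:
  81 = 64 + 16 + 1 (binary 1010001)
  Repeated squaring mod 163: 25^1 = 25, 25^2 = 136, 25^4 = 77, 25^8 = 61, 25^16 = 135, 25^32 = 132, 25^64 = 146
  25^81 = 25^64 * 25^16 * 25^1 = 146 * 135 * 25 mod 163
    146 * 135 = 19710 = 150 mod 163
    150 * 25 = 3750 = 1 mod 163
  25^81 = 1 mod 163
Result 1: 25 is a quadratic residue mod 163.
25^81 mod 163 = 1

1


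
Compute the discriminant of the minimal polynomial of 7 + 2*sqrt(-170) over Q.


The element 7 + 2*sqrt(-170) has minimal polynomial:
x^2 - 14*x + 729
Discriminant = (-14)^2 - 4*(729)
= 196 - 2916
= -2720

-2720


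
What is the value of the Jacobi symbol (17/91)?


Compute (17/91) via quadratic reciprocity:
  reciprocity: (17/91) -> +(91/17)
  reduce: (6/17)
  pull out 2: (2/17) = +1  (since 17 mod 8 = 1)
  reciprocity: (3/17) -> +(17/3)
  reduce: (2/3)
  pull out 2: (2/3) = -1  (since 3 mod 8 = 3)
  (1/3) = 1
Product of signs = -1

-1


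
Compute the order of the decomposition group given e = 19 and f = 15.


|D_P| = e * f
= 19 * 15
= 285

285


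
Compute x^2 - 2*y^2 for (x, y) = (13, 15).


x^2 - d*y^2
= 13^2 - 2*15^2
= 169 - 450
= -281

-281


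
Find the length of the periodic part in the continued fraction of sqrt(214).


Run the CF algorithm for sqrt(214).
a_0 = floor(sqrt(214)) = 14; set m_0=0, q_0=1.
Recurrence: m' = q*a - m,  q' = (d - m'^2)/q,  a' = floor((a_0 + m')/q').
  step 1: m=14, q=18, a=1
  step 2: m=4, q=11, a=1
  step 3: m=7, q=15, a=1
  step 4: m=8, q=10, a=2
  step 5: m=12, q=7, a=3
  step 6: m=9, q=19, a=1
  step 7: m=10, q=6, a=4
  step 8: m=14, q=3, a=9
  step 9: m=13, q=15, a=1
  step 10: m=2, q=14, a=1
  step 11: m=12, q=5, a=5
  step 12: m=13, q=9, a=3
  step 13: m=14, q=2, a=14
  step 14: m=14, q=9, a=3
  step 15: m=13, q=5, a=5
  step 16: m=12, q=14, a=1
  step 17: m=2, q=15, a=1
  step 18: m=13, q=3, a=9
  step 19: m=14, q=6, a=4
  step 20: m=10, q=19, a=1
  step 21: m=9, q=7, a=3
  step 22: m=12, q=10, a=2
  step 23: m=8, q=15, a=1
  step 24: m=7, q=11, a=1
  step 25: m=4, q=18, a=1
  step 26: m=14, q=1, a=28
a_26 = 2*a_0 = 28, so the period closes here.
sqrt(214) = [14; 1, 1, 1, 2, 3, 1, 4, 9, 1, 1, 5, 3, 14, 3, 5, 1, 1, 9, 4, 1, 3, 2, 1, 1, 1, 28]
Period length = 26

26


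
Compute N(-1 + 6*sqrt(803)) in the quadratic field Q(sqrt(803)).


N(a + b*sqrt(d)) = a^2 - d*b^2
= (-1)^2 - (803)*(6)^2
= 1 - 28908
= -28907

-28907
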